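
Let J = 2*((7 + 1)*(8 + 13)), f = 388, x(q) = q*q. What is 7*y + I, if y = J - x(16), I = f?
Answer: 948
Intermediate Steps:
x(q) = q²
I = 388
J = 336 (J = 2*(8*21) = 2*168 = 336)
y = 80 (y = 336 - 1*16² = 336 - 1*256 = 336 - 256 = 80)
7*y + I = 7*80 + 388 = 560 + 388 = 948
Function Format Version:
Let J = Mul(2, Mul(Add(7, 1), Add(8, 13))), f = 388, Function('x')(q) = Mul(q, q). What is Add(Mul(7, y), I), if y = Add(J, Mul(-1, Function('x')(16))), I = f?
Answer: 948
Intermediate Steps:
Function('x')(q) = Pow(q, 2)
I = 388
J = 336 (J = Mul(2, Mul(8, 21)) = Mul(2, 168) = 336)
y = 80 (y = Add(336, Mul(-1, Pow(16, 2))) = Add(336, Mul(-1, 256)) = Add(336, -256) = 80)
Add(Mul(7, y), I) = Add(Mul(7, 80), 388) = Add(560, 388) = 948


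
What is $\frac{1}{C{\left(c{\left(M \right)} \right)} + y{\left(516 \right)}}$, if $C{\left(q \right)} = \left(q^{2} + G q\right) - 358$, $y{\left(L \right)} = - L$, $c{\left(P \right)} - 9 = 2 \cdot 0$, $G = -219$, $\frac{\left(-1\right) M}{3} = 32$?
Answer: $- \frac{1}{2764} \approx -0.00036179$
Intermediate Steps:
$M = -96$ ($M = \left(-3\right) 32 = -96$)
$c{\left(P \right)} = 9$ ($c{\left(P \right)} = 9 + 2 \cdot 0 = 9 + 0 = 9$)
$C{\left(q \right)} = -358 + q^{2} - 219 q$ ($C{\left(q \right)} = \left(q^{2} - 219 q\right) - 358 = -358 + q^{2} - 219 q$)
$\frac{1}{C{\left(c{\left(M \right)} \right)} + y{\left(516 \right)}} = \frac{1}{\left(-358 + 9^{2} - 1971\right) - 516} = \frac{1}{\left(-358 + 81 - 1971\right) - 516} = \frac{1}{-2248 - 516} = \frac{1}{-2764} = - \frac{1}{2764}$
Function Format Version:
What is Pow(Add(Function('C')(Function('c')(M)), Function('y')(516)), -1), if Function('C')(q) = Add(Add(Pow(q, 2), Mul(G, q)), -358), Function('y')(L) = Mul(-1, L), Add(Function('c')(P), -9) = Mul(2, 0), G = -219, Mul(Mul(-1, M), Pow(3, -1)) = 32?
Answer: Rational(-1, 2764) ≈ -0.00036179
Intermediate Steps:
M = -96 (M = Mul(-3, 32) = -96)
Function('c')(P) = 9 (Function('c')(P) = Add(9, Mul(2, 0)) = Add(9, 0) = 9)
Function('C')(q) = Add(-358, Pow(q, 2), Mul(-219, q)) (Function('C')(q) = Add(Add(Pow(q, 2), Mul(-219, q)), -358) = Add(-358, Pow(q, 2), Mul(-219, q)))
Pow(Add(Function('C')(Function('c')(M)), Function('y')(516)), -1) = Pow(Add(Add(-358, Pow(9, 2), Mul(-219, 9)), Mul(-1, 516)), -1) = Pow(Add(Add(-358, 81, -1971), -516), -1) = Pow(Add(-2248, -516), -1) = Pow(-2764, -1) = Rational(-1, 2764)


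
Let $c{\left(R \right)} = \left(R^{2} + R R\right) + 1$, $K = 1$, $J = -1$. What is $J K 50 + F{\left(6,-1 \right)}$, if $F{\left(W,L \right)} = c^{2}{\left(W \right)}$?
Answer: $5279$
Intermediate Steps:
$c{\left(R \right)} = 1 + 2 R^{2}$ ($c{\left(R \right)} = \left(R^{2} + R^{2}\right) + 1 = 2 R^{2} + 1 = 1 + 2 R^{2}$)
$F{\left(W,L \right)} = \left(1 + 2 W^{2}\right)^{2}$
$J K 50 + F{\left(6,-1 \right)} = \left(-1\right) 1 \cdot 50 + \left(1 + 2 \cdot 6^{2}\right)^{2} = \left(-1\right) 50 + \left(1 + 2 \cdot 36\right)^{2} = -50 + \left(1 + 72\right)^{2} = -50 + 73^{2} = -50 + 5329 = 5279$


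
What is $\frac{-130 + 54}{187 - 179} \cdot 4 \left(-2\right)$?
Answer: $76$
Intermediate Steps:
$\frac{-130 + 54}{187 - 179} \cdot 4 \left(-2\right) = - \frac{76}{8} \left(-8\right) = \left(-76\right) \frac{1}{8} \left(-8\right) = \left(- \frac{19}{2}\right) \left(-8\right) = 76$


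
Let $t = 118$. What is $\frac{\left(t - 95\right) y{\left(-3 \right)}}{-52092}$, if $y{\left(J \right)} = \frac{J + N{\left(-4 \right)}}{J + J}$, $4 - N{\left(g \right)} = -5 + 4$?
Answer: $\frac{23}{156276} \approx 0.00014718$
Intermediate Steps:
$N{\left(g \right)} = 5$ ($N{\left(g \right)} = 4 - \left(-5 + 4\right) = 4 - -1 = 4 + 1 = 5$)
$y{\left(J \right)} = \frac{5 + J}{2 J}$ ($y{\left(J \right)} = \frac{J + 5}{J + J} = \frac{5 + J}{2 J}$)
$\frac{\left(t - 95\right) y{\left(-3 \right)}}{-52092} = \frac{\left(118 - 95\right) \frac{5 - 3}{2 \left(-3\right)}}{-52092} = 23 \cdot \frac{1}{2} \left(- \frac{1}{3}\right) 2 \left(- \frac{1}{52092}\right) = 23 \left(- \frac{1}{3}\right) \left(- \frac{1}{52092}\right) = \left(- \frac{23}{3}\right) \left(- \frac{1}{52092}\right) = \frac{23}{156276}$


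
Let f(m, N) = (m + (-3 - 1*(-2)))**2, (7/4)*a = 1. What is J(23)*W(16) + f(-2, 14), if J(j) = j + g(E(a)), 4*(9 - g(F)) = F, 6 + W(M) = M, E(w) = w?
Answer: 2293/7 ≈ 327.57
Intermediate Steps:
a = 4/7 (a = (4/7)*1 = 4/7 ≈ 0.57143)
W(M) = -6 + M
g(F) = 9 - F/4
J(j) = 62/7 + j (J(j) = j + (9 - 1/4*4/7) = j + (9 - 1/7) = j + 62/7 = 62/7 + j)
f(m, N) = (-1 + m)**2 (f(m, N) = (m + (-3 + 2))**2 = (m - 1)**2 = (-1 + m)**2)
J(23)*W(16) + f(-2, 14) = (62/7 + 23)*(-6 + 16) + (-1 - 2)**2 = (223/7)*10 + (-3)**2 = 2230/7 + 9 = 2293/7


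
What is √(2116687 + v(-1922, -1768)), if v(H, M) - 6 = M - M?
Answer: √2116693 ≈ 1454.9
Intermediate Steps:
v(H, M) = 6 (v(H, M) = 6 + (M - M) = 6 + 0 = 6)
√(2116687 + v(-1922, -1768)) = √(2116687 + 6) = √2116693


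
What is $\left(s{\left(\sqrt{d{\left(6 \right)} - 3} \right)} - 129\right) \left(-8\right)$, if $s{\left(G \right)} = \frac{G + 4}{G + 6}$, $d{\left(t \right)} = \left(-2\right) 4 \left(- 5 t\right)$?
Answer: $\frac{68576}{67} + \frac{16 \sqrt{237}}{201} \approx 1024.7$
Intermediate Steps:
$d{\left(t \right)} = 40 t$ ($d{\left(t \right)} = - 8 \left(- 5 t\right) = 40 t$)
$s{\left(G \right)} = \frac{4 + G}{6 + G}$
$\left(s{\left(\sqrt{d{\left(6 \right)} - 3} \right)} - 129\right) \left(-8\right) = \left(\frac{4 + \sqrt{40 \cdot 6 - 3}}{6 + \sqrt{40 \cdot 6 - 3}} - 129\right) \left(-8\right) = \left(\frac{4 + \sqrt{240 - 3}}{6 + \sqrt{240 - 3}} - 129\right) \left(-8\right) = \left(\frac{4 + \sqrt{237}}{6 + \sqrt{237}} - 129\right) \left(-8\right) = \left(-129 + \frac{4 + \sqrt{237}}{6 + \sqrt{237}}\right) \left(-8\right) = 1032 - \frac{8 \left(4 + \sqrt{237}\right)}{6 + \sqrt{237}}$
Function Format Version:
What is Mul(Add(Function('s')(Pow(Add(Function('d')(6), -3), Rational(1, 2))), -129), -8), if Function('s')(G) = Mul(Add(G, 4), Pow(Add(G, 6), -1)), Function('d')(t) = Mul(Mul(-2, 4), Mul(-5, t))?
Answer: Add(Rational(68576, 67), Mul(Rational(16, 201), Pow(237, Rational(1, 2)))) ≈ 1024.7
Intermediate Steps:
Function('d')(t) = Mul(40, t) (Function('d')(t) = Mul(-8, Mul(-5, t)) = Mul(40, t))
Function('s')(G) = Mul(Pow(Add(6, G), -1), Add(4, G)) (Function('s')(G) = Mul(Add(4, G), Pow(Add(6, G), -1)) = Mul(Pow(Add(6, G), -1), Add(4, G)))
Mul(Add(Function('s')(Pow(Add(Function('d')(6), -3), Rational(1, 2))), -129), -8) = Mul(Add(Mul(Pow(Add(6, Pow(Add(Mul(40, 6), -3), Rational(1, 2))), -1), Add(4, Pow(Add(Mul(40, 6), -3), Rational(1, 2)))), -129), -8) = Mul(Add(Mul(Pow(Add(6, Pow(Add(240, -3), Rational(1, 2))), -1), Add(4, Pow(Add(240, -3), Rational(1, 2)))), -129), -8) = Mul(Add(Mul(Pow(Add(6, Pow(237, Rational(1, 2))), -1), Add(4, Pow(237, Rational(1, 2)))), -129), -8) = Mul(Add(-129, Mul(Pow(Add(6, Pow(237, Rational(1, 2))), -1), Add(4, Pow(237, Rational(1, 2))))), -8) = Add(1032, Mul(-8, Pow(Add(6, Pow(237, Rational(1, 2))), -1), Add(4, Pow(237, Rational(1, 2)))))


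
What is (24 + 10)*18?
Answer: 612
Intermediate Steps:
(24 + 10)*18 = 34*18 = 612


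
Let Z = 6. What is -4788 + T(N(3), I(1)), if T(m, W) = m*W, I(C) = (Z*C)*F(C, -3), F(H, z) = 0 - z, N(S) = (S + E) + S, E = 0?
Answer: -4680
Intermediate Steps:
N(S) = 2*S (N(S) = (S + 0) + S = S + S = 2*S)
F(H, z) = -z
I(C) = 18*C (I(C) = (6*C)*(-1*(-3)) = (6*C)*3 = 18*C)
T(m, W) = W*m
-4788 + T(N(3), I(1)) = -4788 + (18*1)*(2*3) = -4788 + 18*6 = -4788 + 108 = -4680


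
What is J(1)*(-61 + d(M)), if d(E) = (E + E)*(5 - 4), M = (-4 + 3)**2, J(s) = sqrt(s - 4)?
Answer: -59*I*sqrt(3) ≈ -102.19*I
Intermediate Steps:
J(s) = sqrt(-4 + s)
M = 1 (M = (-1)**2 = 1)
d(E) = 2*E (d(E) = (2*E)*1 = 2*E)
J(1)*(-61 + d(M)) = sqrt(-4 + 1)*(-61 + 2*1) = sqrt(-3)*(-61 + 2) = (I*sqrt(3))*(-59) = -59*I*sqrt(3)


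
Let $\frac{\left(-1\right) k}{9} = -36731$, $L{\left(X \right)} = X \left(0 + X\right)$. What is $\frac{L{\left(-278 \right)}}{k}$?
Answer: $\frac{77284}{330579} \approx 0.23378$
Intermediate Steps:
$L{\left(X \right)} = X^{2}$ ($L{\left(X \right)} = X X = X^{2}$)
$k = 330579$ ($k = \left(-9\right) \left(-36731\right) = 330579$)
$\frac{L{\left(-278 \right)}}{k} = \frac{\left(-278\right)^{2}}{330579} = 77284 \cdot \frac{1}{330579} = \frac{77284}{330579}$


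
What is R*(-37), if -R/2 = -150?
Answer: -11100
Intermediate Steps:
R = 300 (R = -2*(-150) = 300)
R*(-37) = 300*(-37) = -11100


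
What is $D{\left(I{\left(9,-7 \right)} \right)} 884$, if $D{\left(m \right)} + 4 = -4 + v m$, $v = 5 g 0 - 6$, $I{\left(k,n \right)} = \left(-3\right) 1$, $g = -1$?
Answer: $8840$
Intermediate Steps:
$I{\left(k,n \right)} = -3$
$v = -6$ ($v = 5 \left(-1\right) 0 - 6 = \left(-5\right) 0 - 6 = 0 - 6 = -6$)
$D{\left(m \right)} = -8 - 6 m$ ($D{\left(m \right)} = -4 - \left(4 + 6 m\right) = -8 - 6 m$)
$D{\left(I{\left(9,-7 \right)} \right)} 884 = \left(-8 - -18\right) 884 = \left(-8 + 18\right) 884 = 10 \cdot 884 = 8840$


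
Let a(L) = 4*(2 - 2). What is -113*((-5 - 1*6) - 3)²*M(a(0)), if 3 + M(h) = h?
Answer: 66444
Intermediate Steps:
a(L) = 0 (a(L) = 4*0 = 0)
M(h) = -3 + h
-113*((-5 - 1*6) - 3)²*M(a(0)) = -113*((-5 - 1*6) - 3)²*(-3 + 0) = -113*((-5 - 6) - 3)²*(-3) = -113*(-11 - 3)²*(-3) = -113*(-14)²*(-3) = -22148*(-3) = -113*(-588) = 66444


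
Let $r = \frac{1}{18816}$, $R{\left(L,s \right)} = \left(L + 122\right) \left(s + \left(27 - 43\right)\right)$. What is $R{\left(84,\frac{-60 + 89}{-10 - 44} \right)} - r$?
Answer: $- \frac{576892297}{169344} \approx -3406.6$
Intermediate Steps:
$R{\left(L,s \right)} = \left(-16 + s\right) \left(122 + L\right)$ ($R{\left(L,s \right)} = \left(122 + L\right) \left(s - 16\right) = \left(122 + L\right) \left(-16 + s\right) = \left(-16 + s\right) \left(122 + L\right)$)
$r = \frac{1}{18816} \approx 5.3146 \cdot 10^{-5}$
$R{\left(84,\frac{-60 + 89}{-10 - 44} \right)} - r = \left(-1952 - 1344 + 122 \frac{-60 + 89}{-10 - 44} + 84 \frac{-60 + 89}{-10 - 44}\right) - \frac{1}{18816} = \left(-1952 - 1344 + 122 \frac{29}{-54} + 84 \frac{29}{-54}\right) - \frac{1}{18816} = \left(-1952 - 1344 + 122 \cdot 29 \left(- \frac{1}{54}\right) + 84 \cdot 29 \left(- \frac{1}{54}\right)\right) - \frac{1}{18816} = \left(-1952 - 1344 + 122 \left(- \frac{29}{54}\right) + 84 \left(- \frac{29}{54}\right)\right) - \frac{1}{18816} = \left(-1952 - 1344 - \frac{1769}{27} - \frac{406}{9}\right) - \frac{1}{18816} = - \frac{91979}{27} - \frac{1}{18816} = - \frac{576892297}{169344}$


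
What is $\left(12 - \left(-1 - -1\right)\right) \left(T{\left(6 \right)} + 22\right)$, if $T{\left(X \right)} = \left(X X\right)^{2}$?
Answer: $15816$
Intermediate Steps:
$T{\left(X \right)} = X^{4}$ ($T{\left(X \right)} = \left(X^{2}\right)^{2} = X^{4}$)
$\left(12 - \left(-1 - -1\right)\right) \left(T{\left(6 \right)} + 22\right) = \left(12 - \left(-1 - -1\right)\right) \left(6^{4} + 22\right) = \left(12 - \left(-1 + 1\right)\right) \left(1296 + 22\right) = \left(12 - 0\right) 1318 = \left(12 + 0\right) 1318 = 12 \cdot 1318 = 15816$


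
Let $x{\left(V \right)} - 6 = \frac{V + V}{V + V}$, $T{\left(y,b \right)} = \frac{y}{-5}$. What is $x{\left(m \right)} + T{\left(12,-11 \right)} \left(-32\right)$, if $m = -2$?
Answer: $\frac{419}{5} \approx 83.8$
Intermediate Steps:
$T{\left(y,b \right)} = - \frac{y}{5}$ ($T{\left(y,b \right)} = y \left(- \frac{1}{5}\right) = - \frac{y}{5}$)
$x{\left(V \right)} = 7$ ($x{\left(V \right)} = 6 + \frac{V + V}{V + V} = 6 + \frac{2 V}{2 V} = 6 + 2 V \frac{1}{2 V} = 6 + 1 = 7$)
$x{\left(m \right)} + T{\left(12,-11 \right)} \left(-32\right) = 7 + \left(- \frac{1}{5}\right) 12 \left(-32\right) = 7 - - \frac{384}{5} = 7 + \frac{384}{5} = \frac{419}{5}$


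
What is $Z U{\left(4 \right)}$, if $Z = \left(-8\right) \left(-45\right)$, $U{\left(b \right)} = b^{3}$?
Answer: $23040$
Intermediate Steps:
$Z = 360$
$Z U{\left(4 \right)} = 360 \cdot 4^{3} = 360 \cdot 64 = 23040$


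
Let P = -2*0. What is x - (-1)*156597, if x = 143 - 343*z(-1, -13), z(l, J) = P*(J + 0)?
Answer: 156740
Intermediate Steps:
P = 0
z(l, J) = 0 (z(l, J) = 0*(J + 0) = 0*J = 0)
x = 143 (x = 143 - 343*0 = 143 + 0 = 143)
x - (-1)*156597 = 143 - (-1)*156597 = 143 - 1*(-156597) = 143 + 156597 = 156740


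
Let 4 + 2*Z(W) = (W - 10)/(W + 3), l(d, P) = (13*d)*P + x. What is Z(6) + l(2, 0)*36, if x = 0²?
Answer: -20/9 ≈ -2.2222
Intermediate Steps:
x = 0
l(d, P) = 13*P*d (l(d, P) = (13*d)*P + 0 = 13*P*d + 0 = 13*P*d)
Z(W) = -2 + (-10 + W)/(2*(3 + W)) (Z(W) = -2 + ((W - 10)/(W + 3))/2 = -2 + ((-10 + W)/(3 + W))/2 = -2 + (-10 + W)/(2*(3 + W)))
Z(6) + l(2, 0)*36 = (-22 - 3*6)/(2*(3 + 6)) + (13*0*2)*36 = (½)*(-22 - 18)/9 + 0*36 = (½)*(⅑)*(-40) + 0 = -20/9 + 0 = -20/9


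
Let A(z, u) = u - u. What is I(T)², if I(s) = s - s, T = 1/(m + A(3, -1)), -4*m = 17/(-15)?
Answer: 0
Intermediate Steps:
A(z, u) = 0
m = 17/60 (m = -17/(4*(-15)) = -17*(-1)/(4*15) = -¼*(-17/15) = 17/60 ≈ 0.28333)
T = 60/17 (T = 1/(17/60 + 0) = 1/(17/60) = 60/17 ≈ 3.5294)
I(s) = 0
I(T)² = 0² = 0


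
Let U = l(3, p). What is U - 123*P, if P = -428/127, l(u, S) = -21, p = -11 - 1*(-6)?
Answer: 49977/127 ≈ 393.52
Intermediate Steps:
p = -5 (p = -11 + 6 = -5)
U = -21
P = -428/127 (P = -428*1/127 = -428/127 ≈ -3.3701)
U - 123*P = -21 - 123*(-428/127) = -21 + 52644/127 = 49977/127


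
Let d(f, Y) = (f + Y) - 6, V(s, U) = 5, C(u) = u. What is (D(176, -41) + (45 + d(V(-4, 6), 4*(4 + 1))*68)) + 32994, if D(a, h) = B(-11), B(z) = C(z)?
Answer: 34320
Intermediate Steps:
d(f, Y) = -6 + Y + f (d(f, Y) = (Y + f) - 6 = -6 + Y + f)
B(z) = z
D(a, h) = -11
(D(176, -41) + (45 + d(V(-4, 6), 4*(4 + 1))*68)) + 32994 = (-11 + (45 + (-6 + 4*(4 + 1) + 5)*68)) + 32994 = (-11 + (45 + (-6 + 4*5 + 5)*68)) + 32994 = (-11 + (45 + (-6 + 20 + 5)*68)) + 32994 = (-11 + (45 + 19*68)) + 32994 = (-11 + (45 + 1292)) + 32994 = (-11 + 1337) + 32994 = 1326 + 32994 = 34320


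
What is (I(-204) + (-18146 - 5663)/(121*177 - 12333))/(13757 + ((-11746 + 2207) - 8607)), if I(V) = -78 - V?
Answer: -1120775/39869676 ≈ -0.028111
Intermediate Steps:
(I(-204) + (-18146 - 5663)/(121*177 - 12333))/(13757 + ((-11746 + 2207) - 8607)) = ((-78 - 1*(-204)) + (-18146 - 5663)/(121*177 - 12333))/(13757 + ((-11746 + 2207) - 8607)) = ((-78 + 204) - 23809/(21417 - 12333))/(13757 + (-9539 - 8607)) = (126 - 23809/9084)/(13757 - 18146) = (126 - 23809*1/9084)/(-4389) = (126 - 23809/9084)*(-1/4389) = (1120775/9084)*(-1/4389) = -1120775/39869676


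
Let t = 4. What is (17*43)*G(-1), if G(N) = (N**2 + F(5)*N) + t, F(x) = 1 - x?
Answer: 6579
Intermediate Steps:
G(N) = 4 + N**2 - 4*N (G(N) = (N**2 + (1 - 1*5)*N) + 4 = (N**2 + (1 - 5)*N) + 4 = (N**2 - 4*N) + 4 = 4 + N**2 - 4*N)
(17*43)*G(-1) = (17*43)*(4 + (-1)**2 - 4*(-1)) = 731*(4 + 1 + 4) = 731*9 = 6579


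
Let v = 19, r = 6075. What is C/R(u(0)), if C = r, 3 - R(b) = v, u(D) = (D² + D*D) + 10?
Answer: -6075/16 ≈ -379.69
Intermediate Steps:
u(D) = 10 + 2*D² (u(D) = (D² + D²) + 10 = 2*D² + 10 = 10 + 2*D²)
R(b) = -16 (R(b) = 3 - 1*19 = 3 - 19 = -16)
C = 6075
C/R(u(0)) = 6075/(-16) = 6075*(-1/16) = -6075/16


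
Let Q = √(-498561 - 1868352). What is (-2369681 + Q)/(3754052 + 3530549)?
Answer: -2369681/7284601 + I*√2366913/7284601 ≈ -0.3253 + 0.0002112*I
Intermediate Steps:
Q = I*√2366913 (Q = √(-2366913) = I*√2366913 ≈ 1538.5*I)
(-2369681 + Q)/(3754052 + 3530549) = (-2369681 + I*√2366913)/(3754052 + 3530549) = (-2369681 + I*√2366913)/7284601 = (-2369681 + I*√2366913)*(1/7284601) = -2369681/7284601 + I*√2366913/7284601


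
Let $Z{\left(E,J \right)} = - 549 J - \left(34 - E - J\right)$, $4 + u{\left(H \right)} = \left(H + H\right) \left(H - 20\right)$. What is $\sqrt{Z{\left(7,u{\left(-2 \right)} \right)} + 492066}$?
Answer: $\sqrt{446007} \approx 667.84$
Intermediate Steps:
$u{\left(H \right)} = -4 + 2 H \left(-20 + H\right)$ ($u{\left(H \right)} = -4 + \left(H + H\right) \left(H - 20\right) = -4 + 2 H \left(-20 + H\right)$)
$Z{\left(E,J \right)} = -34 + E - 548 J$ ($Z{\left(E,J \right)} = - 549 J + \left(-34 + E + J\right) = -34 + E - 548 J$)
$\sqrt{Z{\left(7,u{\left(-2 \right)} \right)} + 492066} = \sqrt{\left(-34 + 7 - 548 \left(-4 - -80 + 2 \left(-2\right)^{2}\right)\right) + 492066} = \sqrt{\left(-34 + 7 - 548 \left(-4 + 80 + 2 \cdot 4\right)\right) + 492066} = \sqrt{\left(-34 + 7 - 548 \left(-4 + 80 + 8\right)\right) + 492066} = \sqrt{\left(-34 + 7 - 46032\right) + 492066} = \sqrt{-46059 + 492066} = \sqrt{446007}$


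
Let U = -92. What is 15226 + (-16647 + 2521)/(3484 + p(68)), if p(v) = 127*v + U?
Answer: 91562101/6014 ≈ 15225.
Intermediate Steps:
p(v) = -92 + 127*v (p(v) = 127*v - 92 = -92 + 127*v)
15226 + (-16647 + 2521)/(3484 + p(68)) = 15226 + (-16647 + 2521)/(3484 + (-92 + 127*68)) = 15226 - 14126/(3484 + (-92 + 8636)) = 15226 - 14126/(3484 + 8544) = 15226 - 14126/12028 = 15226 - 14126*1/12028 = 15226 - 7063/6014 = 91562101/6014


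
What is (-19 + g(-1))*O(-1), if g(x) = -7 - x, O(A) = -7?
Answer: 175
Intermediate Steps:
(-19 + g(-1))*O(-1) = (-19 + (-7 - 1*(-1)))*(-7) = (-19 + (-7 + 1))*(-7) = (-19 - 6)*(-7) = -25*(-7) = 175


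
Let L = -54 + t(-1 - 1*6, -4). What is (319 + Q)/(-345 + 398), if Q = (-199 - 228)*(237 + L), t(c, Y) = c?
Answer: -74833/53 ≈ -1411.9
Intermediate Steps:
L = -61 (L = -54 + (-1 - 1*6) = -54 + (-1 - 6) = -54 - 7 = -61)
Q = -75152 (Q = (-199 - 228)*(237 - 61) = -427*176 = -75152)
(319 + Q)/(-345 + 398) = (319 - 75152)/(-345 + 398) = -74833/53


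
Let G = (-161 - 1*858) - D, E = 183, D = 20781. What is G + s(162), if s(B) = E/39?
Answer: -283339/13 ≈ -21795.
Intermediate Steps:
s(B) = 61/13 (s(B) = 183/39 = 183*(1/39) = 61/13)
G = -21800 (G = (-161 - 1*858) - 1*20781 = (-161 - 858) - 20781 = -1019 - 20781 = -21800)
G + s(162) = -21800 + 61/13 = -283339/13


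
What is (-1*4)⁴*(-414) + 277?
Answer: -105707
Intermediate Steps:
(-1*4)⁴*(-414) + 277 = (-4)⁴*(-414) + 277 = 256*(-414) + 277 = -105984 + 277 = -105707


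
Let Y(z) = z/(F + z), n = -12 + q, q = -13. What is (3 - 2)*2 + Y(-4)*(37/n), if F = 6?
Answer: 124/25 ≈ 4.9600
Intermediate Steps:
n = -25 (n = -12 - 13 = -25)
Y(z) = z/(6 + z)
(3 - 2)*2 + Y(-4)*(37/n) = (3 - 2)*2 + (-4/(6 - 4))*(37/(-25)) = 1*2 + (-4/2)*(37*(-1/25)) = 2 - 4*1/2*(-37/25) = 2 - 2*(-37/25) = 2 + 74/25 = 124/25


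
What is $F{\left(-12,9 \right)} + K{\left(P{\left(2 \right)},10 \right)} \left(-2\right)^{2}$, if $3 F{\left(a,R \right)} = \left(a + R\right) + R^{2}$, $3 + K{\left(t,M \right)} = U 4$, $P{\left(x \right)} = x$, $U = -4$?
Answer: $-50$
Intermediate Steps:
$K{\left(t,M \right)} = -19$ ($K{\left(t,M \right)} = -3 - 16 = -19$)
$F{\left(a,R \right)} = \frac{R}{3} + \frac{a}{3} + \frac{R^{2}}{3}$ ($F{\left(a,R \right)} = \frac{\left(a + R\right) + R^{2}}{3} = \frac{\left(R + a\right) + R^{2}}{3} = \frac{R + a + R^{2}}{3} = \frac{R}{3} + \frac{a}{3} + \frac{R^{2}}{3}$)
$F{\left(-12,9 \right)} + K{\left(P{\left(2 \right)},10 \right)} \left(-2\right)^{2} = \left(\frac{1}{3} \cdot 9 + \frac{1}{3} \left(-12\right) + \frac{9^{2}}{3}\right) - 19 \left(-2\right)^{2} = \left(3 - 4 + \frac{1}{3} \cdot 81\right) - 76 = \left(3 - 4 + 27\right) - 76 = 26 - 76 = -50$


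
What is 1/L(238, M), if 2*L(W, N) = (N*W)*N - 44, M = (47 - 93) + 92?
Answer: 1/251782 ≈ 3.9717e-6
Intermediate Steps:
M = 46 (M = -46 + 92 = 46)
L(W, N) = -22 + W*N**2/2 (L(W, N) = ((N*W)*N - 44)/2 = (W*N**2 - 44)/2 = (-44 + W*N**2)/2 = -22 + W*N**2/2)
1/L(238, M) = 1/(-22 + (1/2)*238*46**2) = 1/(-22 + (1/2)*238*2116) = 1/(-22 + 251804) = 1/251782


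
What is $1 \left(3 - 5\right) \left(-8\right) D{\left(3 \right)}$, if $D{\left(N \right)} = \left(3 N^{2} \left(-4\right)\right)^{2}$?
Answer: $186624$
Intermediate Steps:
$D{\left(N \right)} = 144 N^{4}$ ($D{\left(N \right)} = \left(- 12 N^{2}\right)^{2} = 144 N^{4}$)
$1 \left(3 - 5\right) \left(-8\right) D{\left(3 \right)} = 1 \left(3 - 5\right) \left(-8\right) 144 \cdot 3^{4} = 1 \left(-2\right) \left(-8\right) 144 \cdot 81 = \left(-2\right) \left(-8\right) 11664 = 16 \cdot 11664 = 186624$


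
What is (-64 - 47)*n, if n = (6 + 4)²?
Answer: -11100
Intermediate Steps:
n = 100 (n = 10² = 100)
(-64 - 47)*n = (-64 - 47)*100 = -111*100 = -11100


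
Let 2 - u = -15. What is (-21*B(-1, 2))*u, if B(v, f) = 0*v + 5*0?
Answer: 0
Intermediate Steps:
u = 17 (u = 2 - 1*(-15) = 2 + 15 = 17)
B(v, f) = 0 (B(v, f) = 0 + 0 = 0)
(-21*B(-1, 2))*u = -21*0*17 = 0*17 = 0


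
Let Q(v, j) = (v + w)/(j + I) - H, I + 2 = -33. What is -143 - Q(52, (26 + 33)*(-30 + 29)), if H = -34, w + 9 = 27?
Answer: -8284/47 ≈ -176.26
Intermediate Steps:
w = 18 (w = -9 + 27 = 18)
I = -35 (I = -2 - 33 = -35)
Q(v, j) = 34 + (18 + v)/(-35 + j) (Q(v, j) = (v + 18)/(j - 35) - 1*(-34) = (18 + v)/(-35 + j) + 34 = 34 + (18 + v)/(-35 + j))
-143 - Q(52, (26 + 33)*(-30 + 29)) = -143 - (-1172 + 52 + 34*((26 + 33)*(-30 + 29)))/(-35 + (26 + 33)*(-30 + 29)) = -143 - (-1172 + 52 + 34*(59*(-1)))/(-35 + 59*(-1)) = -143 - (-1172 + 52 + 34*(-59))/(-35 - 59) = -143 - (-1172 + 52 - 2006)/(-94) = -143 - (-1)*(-3126)/94 = -143 - 1*1563/47 = -143 - 1563/47 = -8284/47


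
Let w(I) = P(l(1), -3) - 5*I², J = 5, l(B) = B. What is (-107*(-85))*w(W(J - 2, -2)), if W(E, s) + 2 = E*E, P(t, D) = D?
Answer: -2255560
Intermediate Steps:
W(E, s) = -2 + E² (W(E, s) = -2 + E*E = -2 + E²)
w(I) = -3 - 5*I²
(-107*(-85))*w(W(J - 2, -2)) = (-107*(-85))*(-3 - 5*(-2 + (5 - 2)²)²) = 9095*(-3 - 5*(-2 + 3²)²) = 9095*(-3 - 5*(-2 + 9)²) = 9095*(-3 - 5*7²) = 9095*(-3 - 5*49) = 9095*(-3 - 245) = 9095*(-248) = -2255560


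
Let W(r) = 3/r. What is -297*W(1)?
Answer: -891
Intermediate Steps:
W(r) = 3/r
-297*W(1) = -891/1 = -891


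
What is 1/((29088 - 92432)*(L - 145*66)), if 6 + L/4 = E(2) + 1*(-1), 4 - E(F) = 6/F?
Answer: 1/607722336 ≈ 1.6455e-9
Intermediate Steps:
E(F) = 4 - 6/F
L = -24 (L = -24 + 4*((4 - 6/2) + 1*(-1)) = -24 + 4*((4 - 6*½) - 1) = -24 + 4*((4 - 3) - 1) = -24 + 4*(1 - 1) = -24 + 4*0 = -24 + 0 = -24)
1/((29088 - 92432)*(L - 145*66)) = 1/((29088 - 92432)*(-24 - 145*66)) = 1/((-63344)*(-24 - 9570)) = -1/63344/(-9594) = -1/63344*(-1/9594) = 1/607722336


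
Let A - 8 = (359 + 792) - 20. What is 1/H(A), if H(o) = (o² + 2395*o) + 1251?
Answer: 1/4026477 ≈ 2.4836e-7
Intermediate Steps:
A = 1139 (A = 8 + ((359 + 792) - 20) = 8 + (1151 - 20) = 8 + 1131 = 1139)
H(o) = 1251 + o² + 2395*o
1/H(A) = 1/(1251 + 1139² + 2395*1139) = 1/(1251 + 1297321 + 2727905) = 1/4026477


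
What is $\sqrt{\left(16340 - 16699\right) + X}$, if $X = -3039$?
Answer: $i \sqrt{3398} \approx 58.292 i$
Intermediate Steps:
$\sqrt{\left(16340 - 16699\right) + X} = \sqrt{\left(16340 - 16699\right) - 3039} = \sqrt{-359 - 3039} = \sqrt{-3398} = i \sqrt{3398}$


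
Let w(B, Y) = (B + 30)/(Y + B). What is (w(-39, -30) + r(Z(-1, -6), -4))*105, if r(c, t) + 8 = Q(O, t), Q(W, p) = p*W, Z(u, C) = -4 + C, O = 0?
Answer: -19005/23 ≈ -826.30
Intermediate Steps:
Q(W, p) = W*p
r(c, t) = -8 (r(c, t) = -8 + 0*t = -8 + 0 = -8)
w(B, Y) = (30 + B)/(B + Y)
(w(-39, -30) + r(Z(-1, -6), -4))*105 = ((30 - 39)/(-39 - 30) - 8)*105 = (-9/(-69) - 8)*105 = (-1/69*(-9) - 8)*105 = (3/23 - 8)*105 = -181/23*105 = -19005/23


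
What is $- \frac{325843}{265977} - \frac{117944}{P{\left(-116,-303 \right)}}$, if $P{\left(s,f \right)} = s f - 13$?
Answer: $- \frac{42818885093}{9345101895} \approx -4.582$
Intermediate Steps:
$P{\left(s,f \right)} = -13 + f s$ ($P{\left(s,f \right)} = f s - 13 = -13 + f s$)
$- \frac{325843}{265977} - \frac{117944}{P{\left(-116,-303 \right)}} = - \frac{325843}{265977} - \frac{117944}{-13 - -35148} = \left(-325843\right) \frac{1}{265977} - \frac{117944}{-13 + 35148} = - \frac{325843}{265977} - \frac{117944}{35135} = - \frac{42818885093}{9345101895}$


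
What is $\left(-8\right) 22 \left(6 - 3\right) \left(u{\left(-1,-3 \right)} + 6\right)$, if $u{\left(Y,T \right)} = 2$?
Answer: $-4224$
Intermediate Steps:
$\left(-8\right) 22 \left(6 - 3\right) \left(u{\left(-1,-3 \right)} + 6\right) = \left(-8\right) 22 \left(6 - 3\right) \left(2 + 6\right) = - 176 \left(6 - 3\right) 8 = - 176 \cdot 3 \cdot 8 = \left(-176\right) 24 = -4224$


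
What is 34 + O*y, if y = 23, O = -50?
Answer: -1116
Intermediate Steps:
34 + O*y = 34 - 50*23 = 34 - 1150 = -1116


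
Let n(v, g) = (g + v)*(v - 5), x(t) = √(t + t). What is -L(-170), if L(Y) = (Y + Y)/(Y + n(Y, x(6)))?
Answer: 33524/2915363 + 1190*√3/8746089 ≈ 0.011735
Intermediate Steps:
x(t) = √2*√t (x(t) = √(2*t) = √2*√t)
n(v, g) = (-5 + v)*(g + v) (n(v, g) = (g + v)*(-5 + v) = (-5 + v)*(g + v))
L(Y) = 2*Y/(Y² - 10*√3 - 4*Y + 2*Y*√3) (L(Y) = (Y + Y)/(Y + (Y² - 5*√2*√6 - 5*Y + (√2*√6)*Y)) = (2*Y)/(Y + (Y² - 10*√3 - 5*Y + (2*√3)*Y)) = (2*Y)/(Y + (Y² - 10*√3 - 5*Y + 2*Y*√3)) = (2*Y)/(Y² - 10*√3 - 4*Y + 2*Y*√3) = 2*Y/(Y² - 10*√3 - 4*Y + 2*Y*√3))
-L(-170) = -2*(-170)/((-170)² - 10*√3 - 4*(-170) + 2*(-170)*√3) = -2*(-170)/(28900 - 10*√3 + 680 - 340*√3) = -2*(-170)/(29580 - 350*√3) = -(-340)/(29580 - 350*√3) = 340/(29580 - 350*√3)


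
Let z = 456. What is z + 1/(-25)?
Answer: 11399/25 ≈ 455.96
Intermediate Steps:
z + 1/(-25) = 456 + 1/(-25) = 456 - 1/25 = 11399/25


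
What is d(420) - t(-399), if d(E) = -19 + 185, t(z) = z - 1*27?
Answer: 592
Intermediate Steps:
t(z) = -27 + z (t(z) = z - 27 = -27 + z)
d(E) = 166
d(420) - t(-399) = 166 - (-27 - 399) = 166 - 1*(-426) = 166 + 426 = 592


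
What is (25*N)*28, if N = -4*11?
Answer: -30800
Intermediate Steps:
N = -44
(25*N)*28 = (25*(-44))*28 = -1100*28 = -30800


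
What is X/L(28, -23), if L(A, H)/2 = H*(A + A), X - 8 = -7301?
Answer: 7293/2576 ≈ 2.8311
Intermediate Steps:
X = -7293 (X = 8 - 7301 = -7293)
L(A, H) = 4*A*H (L(A, H) = 2*(H*(A + A)) = 2*(H*(2*A)) = 2*(2*A*H) = 4*A*H)
X/L(28, -23) = -7293/(4*28*(-23)) = -7293/(-2576) = -7293*(-1/2576) = 7293/2576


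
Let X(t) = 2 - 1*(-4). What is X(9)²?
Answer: 36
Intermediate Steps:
X(t) = 6 (X(t) = 2 + 4 = 6)
X(9)² = 6² = 36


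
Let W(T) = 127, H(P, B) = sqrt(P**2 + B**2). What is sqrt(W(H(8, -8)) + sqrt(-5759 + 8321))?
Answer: sqrt(127 + sqrt(2562)) ≈ 13.327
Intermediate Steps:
H(P, B) = sqrt(B**2 + P**2)
sqrt(W(H(8, -8)) + sqrt(-5759 + 8321)) = sqrt(127 + sqrt(-5759 + 8321)) = sqrt(127 + sqrt(2562))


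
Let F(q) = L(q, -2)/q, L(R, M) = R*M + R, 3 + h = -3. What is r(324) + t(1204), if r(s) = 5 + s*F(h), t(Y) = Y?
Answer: 885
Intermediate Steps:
h = -6 (h = -3 - 3 = -6)
L(R, M) = R + M*R (L(R, M) = M*R + R = R + M*R)
F(q) = -1 (F(q) = (q*(1 - 2))/q = (q*(-1))/q = (-q)/q = -1)
r(s) = 5 - s (r(s) = 5 + s*(-1) = 5 - s)
r(324) + t(1204) = (5 - 1*324) + 1204 = (5 - 324) + 1204 = -319 + 1204 = 885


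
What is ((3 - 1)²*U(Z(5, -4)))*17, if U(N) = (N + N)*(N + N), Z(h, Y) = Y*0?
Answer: 0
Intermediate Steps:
Z(h, Y) = 0
U(N) = 4*N² (U(N) = (2*N)*(2*N) = 4*N²)
((3 - 1)²*U(Z(5, -4)))*17 = ((3 - 1)²*(4*0²))*17 = (2²*(4*0))*17 = (4*0)*17 = 0*17 = 0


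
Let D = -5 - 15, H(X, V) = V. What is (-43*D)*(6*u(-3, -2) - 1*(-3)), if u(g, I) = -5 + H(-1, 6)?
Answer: 7740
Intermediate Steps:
u(g, I) = 1 (u(g, I) = -5 + 6 = 1)
D = -20
(-43*D)*(6*u(-3, -2) - 1*(-3)) = (-43*(-20))*(6*1 - 1*(-3)) = 860*(6 + 3) = 860*9 = 7740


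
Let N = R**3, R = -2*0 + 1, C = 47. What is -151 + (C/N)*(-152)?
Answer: -7295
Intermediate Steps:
R = 1 (R = 0 + 1 = 1)
N = 1 (N = 1**3 = 1)
-151 + (C/N)*(-152) = -151 + (47/1)*(-152) = -151 + (47*1)*(-152) = -151 + 47*(-152) = -151 - 7144 = -7295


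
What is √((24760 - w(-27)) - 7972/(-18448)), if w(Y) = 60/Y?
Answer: √1185109040321/6918 ≈ 157.36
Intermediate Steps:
√((24760 - w(-27)) - 7972/(-18448)) = √((24760 - 60/(-27)) - 7972/(-18448)) = √((24760 - 60*(-1)/27) - 7972*(-1/18448)) = √((24760 - 1*(-20/9)) + 1993/4612) = √((24760 + 20/9) + 1993/4612) = √(222860/9 + 1993/4612) = √(1027848257/41508) = √1185109040321/6918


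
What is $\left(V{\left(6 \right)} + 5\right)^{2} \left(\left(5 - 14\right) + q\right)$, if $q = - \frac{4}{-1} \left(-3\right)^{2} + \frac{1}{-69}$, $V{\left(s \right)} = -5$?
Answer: $0$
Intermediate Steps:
$q = \frac{2483}{69}$ ($q = \left(-4\right) \left(-1\right) 9 - \frac{1}{69} = 4 \cdot 9 - \frac{1}{69} = 36 - \frac{1}{69} = \frac{2483}{69} \approx 35.985$)
$\left(V{\left(6 \right)} + 5\right)^{2} \left(\left(5 - 14\right) + q\right) = \left(-5 + 5\right)^{2} \left(\left(5 - 14\right) + \frac{2483}{69}\right) = 0^{2} \left(-9 + \frac{2483}{69}\right) = 0 \cdot \frac{1862}{69} = 0$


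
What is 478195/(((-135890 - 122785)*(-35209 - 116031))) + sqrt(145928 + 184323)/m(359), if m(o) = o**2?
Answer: 95639/7824401400 + sqrt(330251)/128881 ≈ 0.0044712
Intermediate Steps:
478195/(((-135890 - 122785)*(-35209 - 116031))) + sqrt(145928 + 184323)/m(359) = 478195/(((-135890 - 122785)*(-35209 - 116031))) + sqrt(145928 + 184323)/(359**2) = 478195/((-258675*(-151240))) + sqrt(330251)/128881 = 478195/39122007000 + sqrt(330251)*(1/128881) = 478195*(1/39122007000) + sqrt(330251)/128881 = 95639/7824401400 + sqrt(330251)/128881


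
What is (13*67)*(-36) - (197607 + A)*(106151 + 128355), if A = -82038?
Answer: -27101655270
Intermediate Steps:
(13*67)*(-36) - (197607 + A)*(106151 + 128355) = (13*67)*(-36) - (197607 - 82038)*(106151 + 128355) = 871*(-36) - 115569*234506 = -31356 - 1*27101623914 = -31356 - 27101623914 = -27101655270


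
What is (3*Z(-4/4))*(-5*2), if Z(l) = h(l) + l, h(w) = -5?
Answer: 180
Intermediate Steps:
Z(l) = -5 + l
(3*Z(-4/4))*(-5*2) = (3*(-5 - 4/4))*(-5*2) = (3*(-5 - 4*1/4))*(-10) = (3*(-5 - 1))*(-10) = (3*(-6))*(-10) = -18*(-10) = 180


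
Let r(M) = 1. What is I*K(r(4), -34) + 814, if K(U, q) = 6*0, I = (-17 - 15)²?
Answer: 814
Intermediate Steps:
I = 1024 (I = (-32)² = 1024)
K(U, q) = 0
I*K(r(4), -34) + 814 = 1024*0 + 814 = 0 + 814 = 814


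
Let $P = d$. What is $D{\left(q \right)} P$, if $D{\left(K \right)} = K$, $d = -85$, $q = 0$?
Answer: $0$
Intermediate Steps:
$P = -85$
$D{\left(q \right)} P = 0 \left(-85\right) = 0$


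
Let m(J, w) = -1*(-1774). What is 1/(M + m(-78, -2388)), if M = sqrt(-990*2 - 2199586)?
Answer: 887/2674321 - I*sqrt(2201566)/5348642 ≈ 0.00033167 - 0.00027741*I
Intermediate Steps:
m(J, w) = 1774
M = I*sqrt(2201566) (M = sqrt(-1980 - 2199586) = sqrt(-2201566) = I*sqrt(2201566) ≈ 1483.8*I)
1/(M + m(-78, -2388)) = 1/(I*sqrt(2201566) + 1774) = 1/(1774 + I*sqrt(2201566))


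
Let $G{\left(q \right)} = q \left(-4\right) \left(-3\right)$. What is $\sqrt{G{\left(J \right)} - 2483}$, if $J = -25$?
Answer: $11 i \sqrt{23} \approx 52.754 i$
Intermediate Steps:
$G{\left(q \right)} = 12 q$ ($G{\left(q \right)} = - 4 q \left(-3\right) = 12 q$)
$\sqrt{G{\left(J \right)} - 2483} = \sqrt{12 \left(-25\right) - 2483} = \sqrt{-300 - 2483} = \sqrt{-2783} = 11 i \sqrt{23}$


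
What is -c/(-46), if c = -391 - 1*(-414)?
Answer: ½ ≈ 0.50000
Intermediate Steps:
c = 23 (c = -391 + 414 = 23)
-c/(-46) = -23/(-46) = -23*(-1)/46 = -1*(-½) = ½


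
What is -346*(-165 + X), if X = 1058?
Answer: -308978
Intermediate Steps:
-346*(-165 + X) = -346*(-165 + 1058) = -346*893 = -308978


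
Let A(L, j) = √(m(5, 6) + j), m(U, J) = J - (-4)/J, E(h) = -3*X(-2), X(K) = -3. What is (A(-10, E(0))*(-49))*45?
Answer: -735*√141 ≈ -8727.6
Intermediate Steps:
E(h) = 9 (E(h) = -3*(-3) = 9)
m(U, J) = J + 4/J
A(L, j) = √(20/3 + j) (A(L, j) = √((6 + 4/6) + j) = √((6 + 4*(⅙)) + j) = √((6 + ⅔) + j) = √(20/3 + j))
(A(-10, E(0))*(-49))*45 = ((√(60 + 9*9)/3)*(-49))*45 = ((√(60 + 81)/3)*(-49))*45 = ((√141/3)*(-49))*45 = -49*√141/3*45 = -735*√141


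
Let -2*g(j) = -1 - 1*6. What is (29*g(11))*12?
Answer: 1218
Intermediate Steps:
g(j) = 7/2 (g(j) = -(-1 - 1*6)/2 = -(-1 - 6)/2 = -1/2*(-7) = 7/2)
(29*g(11))*12 = (29*(7/2))*12 = (203/2)*12 = 1218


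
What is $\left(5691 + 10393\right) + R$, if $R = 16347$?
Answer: $32431$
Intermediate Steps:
$\left(5691 + 10393\right) + R = \left(5691 + 10393\right) + 16347 = 16084 + 16347 = 32431$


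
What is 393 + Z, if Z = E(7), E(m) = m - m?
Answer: 393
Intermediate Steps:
E(m) = 0
Z = 0
393 + Z = 393 + 0 = 393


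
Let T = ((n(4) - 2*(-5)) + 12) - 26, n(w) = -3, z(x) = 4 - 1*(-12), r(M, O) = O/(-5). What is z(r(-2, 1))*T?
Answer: -112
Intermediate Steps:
r(M, O) = -O/5 (r(M, O) = O*(-⅕) = -O/5)
z(x) = 16 (z(x) = 4 + 12 = 16)
T = -7 (T = ((-3 - 2*(-5)) + 12) - 26 = ((-3 + 10) + 12) - 26 = (7 + 12) - 26 = 19 - 26 = -7)
z(r(-2, 1))*T = 16*(-7) = -112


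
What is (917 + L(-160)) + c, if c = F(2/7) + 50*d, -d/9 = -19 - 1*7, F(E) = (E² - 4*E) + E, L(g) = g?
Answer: 610355/49 ≈ 12456.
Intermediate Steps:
F(E) = E² - 3*E
d = 234 (d = -9*(-19 - 1*7) = -9*(-19 - 7) = -9*(-26) = 234)
c = 573262/49 (c = (2/7)*(-3 + 2/7) + 50*234 = (2*(⅐))*(-3 + 2*(⅐)) + 11700 = 2*(-3 + 2/7)/7 + 11700 = (2/7)*(-19/7) + 11700 = -38/49 + 11700 = 573262/49 ≈ 11699.)
(917 + L(-160)) + c = (917 - 160) + 573262/49 = 757 + 573262/49 = 610355/49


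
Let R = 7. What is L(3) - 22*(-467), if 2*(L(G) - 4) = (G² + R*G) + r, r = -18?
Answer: 10284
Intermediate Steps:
L(G) = -5 + G²/2 + 7*G/2 (L(G) = 4 + ((G² + 7*G) - 18)/2 = 4 + (-18 + G² + 7*G)/2 = 4 + (-9 + G²/2 + 7*G/2) = -5 + G²/2 + 7*G/2)
L(3) - 22*(-467) = (-5 + (½)*3² + (7/2)*3) - 22*(-467) = (-5 + (½)*9 + 21/2) + 10274 = (-5 + 9/2 + 21/2) + 10274 = 10 + 10274 = 10284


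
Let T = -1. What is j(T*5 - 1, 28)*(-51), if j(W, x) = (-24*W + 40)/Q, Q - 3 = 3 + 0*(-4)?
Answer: -1564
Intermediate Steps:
Q = 6 (Q = 3 + (3 + 0*(-4)) = 3 + (3 + 0) = 3 + 3 = 6)
j(W, x) = 20/3 - 4*W (j(W, x) = (-24*W + 40)/6 = (40 - 24*W)*(⅙) = 20/3 - 4*W)
j(T*5 - 1, 28)*(-51) = (20/3 - 4*(-1*5 - 1))*(-51) = (20/3 - 4*(-5 - 1))*(-51) = (20/3 - 4*(-6))*(-51) = (20/3 + 24)*(-51) = (92/3)*(-51) = -1564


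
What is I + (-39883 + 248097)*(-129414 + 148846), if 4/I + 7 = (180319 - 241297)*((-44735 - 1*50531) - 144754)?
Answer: 59217222891492661748/14635939553 ≈ 4.0460e+9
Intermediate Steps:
I = 4/14635939553 (I = 4/(-7 + (180319 - 241297)*((-44735 - 1*50531) - 144754)) = 4/(-7 - 60978*((-44735 - 50531) - 144754)) = 4/(-7 - 60978*(-95266 - 144754)) = 4/(-7 - 60978*(-240020)) = 4/(-7 + 14635939560) = 4/14635939553 ≈ 2.7330e-10)
I + (-39883 + 248097)*(-129414 + 148846) = 4/14635939553 + (-39883 + 248097)*(-129414 + 148846) = 4/14635939553 + 208214*19432 = 4/14635939553 + 4046014448 = 59217222891492661748/14635939553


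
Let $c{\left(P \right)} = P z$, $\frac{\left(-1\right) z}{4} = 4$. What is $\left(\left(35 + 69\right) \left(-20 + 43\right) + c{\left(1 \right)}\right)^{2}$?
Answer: $5645376$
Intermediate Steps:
$z = -16$ ($z = \left(-4\right) 4 = -16$)
$c{\left(P \right)} = - 16 P$ ($c{\left(P \right)} = P \left(-16\right) = - 16 P$)
$\left(\left(35 + 69\right) \left(-20 + 43\right) + c{\left(1 \right)}\right)^{2} = \left(\left(35 + 69\right) \left(-20 + 43\right) - 16\right)^{2} = \left(104 \cdot 23 - 16\right)^{2} = \left(2392 - 16\right)^{2} = 2376^{2} = 5645376$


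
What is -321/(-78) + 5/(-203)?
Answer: 21591/5278 ≈ 4.0908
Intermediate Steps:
-321/(-78) + 5/(-203) = -321*(-1/78) + 5*(-1/203) = 107/26 - 5/203 = 21591/5278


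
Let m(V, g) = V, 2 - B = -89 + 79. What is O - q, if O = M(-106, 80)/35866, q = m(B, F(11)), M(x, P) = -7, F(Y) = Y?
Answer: -430399/35866 ≈ -12.000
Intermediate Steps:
B = 12 (B = 2 - (-89 + 79) = 2 - 1*(-10) = 2 + 10 = 12)
q = 12
O = -7/35866 ≈ -0.00019517
O - q = -7/35866 - 1*12 = -7/35866 - 12 = -430399/35866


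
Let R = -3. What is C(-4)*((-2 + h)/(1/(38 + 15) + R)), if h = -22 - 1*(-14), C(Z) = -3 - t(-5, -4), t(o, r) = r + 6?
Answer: -1325/79 ≈ -16.772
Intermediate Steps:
t(o, r) = 6 + r
C(Z) = -5 (C(Z) = -3 - (6 - 4) = -3 - 1*2 = -3 - 2 = -5)
h = -8 (h = -22 + 14 = -8)
C(-4)*((-2 + h)/(1/(38 + 15) + R)) = -5*(-2 - 8)/(1/(38 + 15) - 3) = -(-50)/(1/53 - 3) = -(-50)/(-158/53) = -(-50)*(-53)/158 = -5*265/79 = -1325/79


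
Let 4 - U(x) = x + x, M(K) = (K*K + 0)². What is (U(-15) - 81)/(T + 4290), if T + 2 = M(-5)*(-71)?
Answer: 47/40087 ≈ 0.0011724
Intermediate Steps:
M(K) = K⁴ (M(K) = (K² + 0)² = (K²)² = K⁴)
T = -44377 (T = -2 + (-5)⁴*(-71) = -2 + 625*(-71) = -2 - 44375 = -44377)
U(x) = 4 - 2*x (U(x) = 4 - (x + x) = 4 - 2*x)
(U(-15) - 81)/(T + 4290) = ((4 - 2*(-15)) - 81)/(-44377 + 4290) = ((4 + 30) - 81)/(-40087) = (34 - 81)*(-1/40087) = -47*(-1/40087) = 47/40087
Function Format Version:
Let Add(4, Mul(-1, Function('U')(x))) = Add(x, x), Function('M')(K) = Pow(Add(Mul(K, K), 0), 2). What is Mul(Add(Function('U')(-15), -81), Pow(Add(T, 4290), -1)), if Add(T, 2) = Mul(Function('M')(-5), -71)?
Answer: Rational(47, 40087) ≈ 0.0011724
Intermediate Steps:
Function('M')(K) = Pow(K, 4) (Function('M')(K) = Pow(Add(Pow(K, 2), 0), 2) = Pow(Pow(K, 2), 2) = Pow(K, 4))
T = -44377 (T = Add(-2, Mul(Pow(-5, 4), -71)) = Add(-2, Mul(625, -71)) = Add(-2, -44375) = -44377)
Function('U')(x) = Add(4, Mul(-2, x)) (Function('U')(x) = Add(4, Mul(-1, Add(x, x))) = Add(4, Mul(-1, Mul(2, x))) = Add(4, Mul(-2, x)))
Mul(Add(Function('U')(-15), -81), Pow(Add(T, 4290), -1)) = Mul(Add(Add(4, Mul(-2, -15)), -81), Pow(Add(-44377, 4290), -1)) = Mul(Add(Add(4, 30), -81), Pow(-40087, -1)) = Mul(Add(34, -81), Rational(-1, 40087)) = Mul(-47, Rational(-1, 40087)) = Rational(47, 40087)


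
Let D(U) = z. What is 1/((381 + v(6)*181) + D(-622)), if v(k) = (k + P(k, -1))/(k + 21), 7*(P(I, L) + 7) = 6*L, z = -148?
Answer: 189/41684 ≈ 0.0045341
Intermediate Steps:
P(I, L) = -7 + 6*L/7 (P(I, L) = -7 + (6*L)/7 = -7 + 6*L/7)
D(U) = -148
v(k) = (-55/7 + k)/(21 + k) (v(k) = (k + (-7 + (6/7)*(-1)))/(k + 21) = (k + (-7 - 6/7))/(21 + k) = (k - 55/7)/(21 + k) = (-55/7 + k)/(21 + k))
1/((381 + v(6)*181) + D(-622)) = 1/((381 + ((-55/7 + 6)/(21 + 6))*181) - 148) = 1/((381 + (-13/7/27)*181) - 148) = 1/((381 + ((1/27)*(-13/7))*181) - 148) = 1/((381 - 13/189*181) - 148) = 1/((381 - 2353/189) - 148) = 1/(69656/189 - 148) = 1/(41684/189) = 189/41684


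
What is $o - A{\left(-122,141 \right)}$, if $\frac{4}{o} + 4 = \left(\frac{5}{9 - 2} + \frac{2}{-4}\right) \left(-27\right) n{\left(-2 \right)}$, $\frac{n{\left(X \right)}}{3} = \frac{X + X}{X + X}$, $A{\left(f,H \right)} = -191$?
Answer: $\frac{57053}{299} \approx 190.81$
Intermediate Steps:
$n{\left(X \right)} = 3$ ($n{\left(X \right)} = 3 \frac{X + X}{X + X} = 3 \frac{2 X}{2 X} = 3 \cdot 2 X \frac{1}{2 X} = 3 \cdot 1 = 3$)
$o = - \frac{56}{299}$ ($o = \frac{4}{-4 + \left(\frac{5}{9 - 2} + \frac{2}{-4}\right) \left(-27\right) 3} = \frac{4}{-4 + \left(\frac{5}{7} + 2 \left(- \frac{1}{4}\right)\right) \left(-27\right) 3} = \frac{4}{-4 + \left(5 \cdot \frac{1}{7} - \frac{1}{2}\right) \left(-27\right) 3} = \frac{4}{-4 + \left(\frac{5}{7} - \frac{1}{2}\right) \left(-27\right) 3} = \frac{4}{-4 + \frac{3}{14} \left(-27\right) 3} = \frac{4}{-4 - \frac{243}{14}} = \frac{4}{- \frac{299}{14}} = 4 \left(- \frac{14}{299}\right) = - \frac{56}{299} \approx -0.18729$)
$o - A{\left(-122,141 \right)} = - \frac{56}{299} - -191 = - \frac{56}{299} + 191 = \frac{57053}{299}$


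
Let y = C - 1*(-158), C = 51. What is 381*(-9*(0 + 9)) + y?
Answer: -30652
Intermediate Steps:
y = 209 (y = 51 - 1*(-158) = 51 + 158 = 209)
381*(-9*(0 + 9)) + y = 381*(-9*(0 + 9)) + 209 = 381*(-9*9) + 209 = 381*(-81) + 209 = -30861 + 209 = -30652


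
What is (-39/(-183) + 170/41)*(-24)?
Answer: -261672/2501 ≈ -104.63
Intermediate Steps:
(-39/(-183) + 170/41)*(-24) = (-39*(-1/183) + 170*(1/41))*(-24) = (13/61 + 170/41)*(-24) = (10903/2501)*(-24) = -261672/2501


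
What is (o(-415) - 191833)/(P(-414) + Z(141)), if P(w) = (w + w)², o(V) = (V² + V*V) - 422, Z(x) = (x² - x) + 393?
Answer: 152195/705717 ≈ 0.21566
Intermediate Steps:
Z(x) = 393 + x² - x
o(V) = -422 + 2*V² (o(V) = (V² + V²) - 422 = 2*V² - 422 = -422 + 2*V²)
P(w) = 4*w² (P(w) = (2*w)² = 4*w²)
(o(-415) - 191833)/(P(-414) + Z(141)) = ((-422 + 2*(-415)²) - 191833)/(4*(-414)² + (393 + 141² - 1*141)) = ((-422 + 2*172225) - 191833)/(4*171396 + (393 + 19881 - 141)) = ((-422 + 344450) - 191833)/(685584 + 20133) = (344028 - 191833)/705717 = 152195*(1/705717) = 152195/705717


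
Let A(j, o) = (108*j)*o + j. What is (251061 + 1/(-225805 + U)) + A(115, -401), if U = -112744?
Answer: -1601080826957/338549 ≈ -4.7292e+6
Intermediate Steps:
A(j, o) = j + 108*j*o (A(j, o) = 108*j*o + j = j + 108*j*o)
(251061 + 1/(-225805 + U)) + A(115, -401) = (251061 + 1/(-225805 - 112744)) + 115*(1 + 108*(-401)) = (251061 + 1/(-338549)) + 115*(1 - 43308) = (251061 - 1/338549) + 115*(-43307) = 84996450488/338549 - 4980305 = -1601080826957/338549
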